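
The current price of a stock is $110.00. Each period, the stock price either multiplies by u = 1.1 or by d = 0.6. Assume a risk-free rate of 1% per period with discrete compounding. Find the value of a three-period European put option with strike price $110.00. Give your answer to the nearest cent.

$16.25

Risk-neutral probability p = (1 + 0.01 − 0.6)/(1.1 − 0.6) = 0.4100/0.5000 = 0.8200
Terminal stock prices: S_uuu = 146.4, S_uud = 79.86, S_udd = 43.56, S_ddd = 23.76
Terminal payoffs (K − S): max(-36.41, 0) = 0, max(30.14, 0) = 30.14, max(66.44, 0) = 66.44, max(86.24, 0) = 86.24
Node uu (S = 133.1): V_uu = 1/1.01·[0.8200·0.0000 + 0.1800·30.1400] = 5.3715
Node ud (S = 72.6): V_ud = 1/1.01·[0.8200·30.1400 + 0.1800·66.4400] = 36.3109
Node dd (S = 39.6): V_dd = 1/1.01·[0.8200·66.4400 + 0.1800·86.2400] = 69.3109
Node u (S = 121): V_u = 1/1.01·[0.8200·5.3715 + 0.1800·36.3109] = 10.8323
Node d (S = 66): V_d = 1/1.01·[0.8200·36.3109 + 0.1800·69.3109] = 41.8326
Node 0 (S = 110): V_0 = 1/1.01·[0.8200·10.8323 + 0.1800·41.8326] = 16.2498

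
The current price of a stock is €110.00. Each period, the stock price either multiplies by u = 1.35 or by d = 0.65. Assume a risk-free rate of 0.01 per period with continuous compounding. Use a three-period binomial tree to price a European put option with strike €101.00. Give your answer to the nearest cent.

€21.38

Risk-neutral probability p = (e^0.01 − 0.65)/(1.35 − 0.65) = 0.3601/0.7000 = 0.5144
Terminal stock prices: S_uuu = 270.6, S_uud = 130.3, S_udd = 62.74, S_ddd = 30.21
Terminal payoffs (K − S): max(-169.6, 0) = 0, max(-29.31, 0) = 0, max(38.26, 0) = 38.26, max(70.79, 0) = 70.79
Node uu (S = 200.5): V_uu = e^(−0.01)·[0.5144·0.0000 + 0.4856·0.0000] = 0.0000
Node ud (S = 96.53): V_ud = e^(−0.01)·[0.5144·0.0000 + 0.4856·38.2587] = 18.3952
Node dd (S = 46.48): V_dd = e^(−0.01)·[0.5144·38.2587 + 0.4856·70.7912] = 53.5200
Node u (S = 148.5): V_u = e^(−0.01)·[0.5144·0.0000 + 0.4856·18.3952] = 8.8446
Node d (S = 71.5): V_d = e^(−0.01)·[0.5144·18.3952 + 0.4856·53.5200] = 35.1006
Node 0 (S = 110): V_0 = e^(−0.01)·[0.5144·8.8446 + 0.4856·35.1006] = 21.3807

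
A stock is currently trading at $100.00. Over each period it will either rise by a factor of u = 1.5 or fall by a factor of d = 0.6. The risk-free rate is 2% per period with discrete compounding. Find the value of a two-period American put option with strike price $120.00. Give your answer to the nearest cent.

$38.55

Risk-neutral probability p = (1 + 0.02 − 0.6)/(1.5 − 0.6) = 0.4200/0.9000 = 0.4667
Terminal stock prices: S_uu = 225, S_ud = 90, S_dd = 36
Terminal payoffs (K − S): max(-105, 0) = 0, max(30, 0) = 30, max(84, 0) = 84
Node u (S = 150): continuation = 1/1.02·[0.4667·0.0000 + 0.5333·30.0000] = 15.6863; exercise value = 0.0000 ≤ continuation, so V_u = 15.6863
Node d (S = 60): continuation = 1/1.02·[0.4667·30.0000 + 0.5333·84.0000] = 57.6471; exercise value = 60.0000 > continuation, so V_d = 60.0000 (exercise)
Node 0 (S = 100): continuation = 1/1.02·[0.4667·15.6863 + 0.5333·60.0000] = 38.5493; exercise value = 20.0000 ≤ continuation, so V_0 = 38.5493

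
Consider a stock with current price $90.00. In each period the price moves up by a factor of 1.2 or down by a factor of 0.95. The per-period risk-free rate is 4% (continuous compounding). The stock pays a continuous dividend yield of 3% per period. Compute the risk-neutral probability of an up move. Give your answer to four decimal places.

p = 0.2402

Per-period risk-free factor R = e^0.04 = 1.0408; dividend-adjusted growth = e^(0.04−0.03) = 1.0101.
Risk-neutral probability p = (1.0101 − 0.95)/(1.2 − 0.95) = 0.0601/0.2500 = 0.2402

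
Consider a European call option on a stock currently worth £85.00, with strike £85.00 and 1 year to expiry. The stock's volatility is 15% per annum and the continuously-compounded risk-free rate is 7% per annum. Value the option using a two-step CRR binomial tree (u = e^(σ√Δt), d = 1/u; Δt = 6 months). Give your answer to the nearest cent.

£7.70

CRR parameters: u = e^(σ√Δt) = e^(0.15·√0.5) = 1.1119, d = 1/u = 0.8994
Per-period rate: rΔt = 0.07·0.5 = 0.035, so R = e^0.035 = 1.0356
Risk-neutral probability p = (e^0.035 − 0.8994)/(1.1119 − 0.8994) = 0.1363/0.2125 = 0.6411
Terminal stock prices: S_uu = 105.1, S_ud = 85, S_dd = 68.75
Terminal payoffs (S − K): max(20.09, 0) = 20.09, max(0, 0) = 0, max(-16.25, 0) = 0
Node u (S = 94.51): V_u = e^(−0.035)·[0.6411·20.0864 + 0.3589·0.0000] = 12.4346
Node d (S = 76.45): V_d = e^(−0.035)·[0.6411·0.0000 + 0.3589·0.0000] = 0.0000
Node 0 (S = 85): V_0 = e^(−0.035)·[0.6411·12.4346 + 0.3589·0.0000] = 7.6977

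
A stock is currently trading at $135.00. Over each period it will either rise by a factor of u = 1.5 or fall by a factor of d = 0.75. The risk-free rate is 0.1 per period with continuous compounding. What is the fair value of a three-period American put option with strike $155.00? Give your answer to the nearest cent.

Risk-neutral probability p = (e^0.1 − 0.75)/(1.5 − 0.75) = 0.3552/0.7500 = 0.4736
Terminal stock prices: S_uuu = 455.6, S_uud = 227.8, S_udd = 113.9, S_ddd = 56.95
Terminal payoffs (K − S): max(-300.6, 0) = 0, max(-72.81, 0) = 0, max(41.09, 0) = 41.09, max(98.05, 0) = 98.05
Node uu (S = 303.8): continuation = e^(−0.1)·[0.4736·0.0000 + 0.5264·0.0000] = 0.0000; exercise value = 0.0000 ≤ continuation, so V_uu = 0.0000
Node ud (S = 151.9): continuation = e^(−0.1)·[0.4736·0.0000 + 0.5264·41.0938] = 19.5747; exercise value = 3.1250 ≤ continuation, so V_ud = 19.5747
Node dd (S = 75.94): continuation = e^(−0.1)·[0.4736·41.0938 + 0.5264·98.0469] = 64.3123; exercise value = 79.0625 > continuation, so V_dd = 79.0625 (exercise)
Node u (S = 202.5): continuation = e^(−0.1)·[0.4736·0.0000 + 0.5264·19.5747] = 9.3242; exercise value = 0.0000 ≤ continuation, so V_u = 9.3242
Node d (S = 101.2): continuation = e^(−0.1)·[0.4736·19.5747 + 0.5264·79.0625] = 46.0484; exercise value = 53.7500 > continuation, so V_d = 53.7500 (exercise)
Node 0 (S = 135): continuation = e^(−0.1)·[0.4736·9.3242 + 0.5264·53.7500] = 29.5987; exercise value = 20.0000 ≤ continuation, so V_0 = 29.5987

$29.60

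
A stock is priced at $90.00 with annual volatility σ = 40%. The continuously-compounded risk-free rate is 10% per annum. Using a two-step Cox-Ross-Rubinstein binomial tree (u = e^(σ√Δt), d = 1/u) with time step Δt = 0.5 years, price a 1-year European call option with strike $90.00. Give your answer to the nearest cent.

CRR parameters: u = e^(σ√Δt) = e^(0.4·√0.5) = 1.3269, d = 1/u = 0.7536
Per-period rate: rΔt = 0.1·0.5 = 0.05, so R = e^0.05 = 1.0513
Risk-neutral probability p = (e^0.05 − 0.7536)/(1.3269 − 0.7536) = 0.2976/0.5733 = 0.5192
Terminal stock prices: S_uu = 158.5, S_ud = 90, S_dd = 51.12
Terminal payoffs (S − K): max(68.46, 0) = 68.46, max(0, 0) = 0, max(-38.88, 0) = 0
Node u (S = 119.4): V_u = e^(−0.05)·[0.5192·68.4589 + 0.4808·0.0000] = 33.8100
Node d (S = 67.83): V_d = e^(−0.05)·[0.5192·0.0000 + 0.4808·0.0000] = 0.0000
Node 0 (S = 90): V_0 = e^(−0.05)·[0.5192·33.8100 + 0.4808·0.0000] = 16.6979

$16.70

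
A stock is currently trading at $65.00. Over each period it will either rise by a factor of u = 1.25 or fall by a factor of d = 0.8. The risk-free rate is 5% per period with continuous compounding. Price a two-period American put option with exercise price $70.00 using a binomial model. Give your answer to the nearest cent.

$8.68

Risk-neutral probability p = (e^0.05 − 0.8)/(1.25 − 0.8) = 0.2513/0.4500 = 0.5584
Terminal stock prices: S_uu = 101.6, S_ud = 65, S_dd = 41.6
Terminal payoffs (K − S): max(-31.56, 0) = 0, max(5, 0) = 5, max(28.4, 0) = 28.4
Node u (S = 81.25): continuation = e^(−0.05)·[0.5584·0.0000 + 0.4416·5.0000] = 2.1004; exercise value = 0.0000 ≤ continuation, so V_u = 2.1004
Node d (S = 52): continuation = e^(−0.05)·[0.5584·5.0000 + 0.4416·28.4000] = 14.5861; exercise value = 18.0000 > continuation, so V_d = 18.0000 (exercise)
Node 0 (S = 65): continuation = e^(−0.05)·[0.5584·2.1004 + 0.4416·18.0000] = 8.6771; exercise value = 5.0000 ≤ continuation, so V_0 = 8.6771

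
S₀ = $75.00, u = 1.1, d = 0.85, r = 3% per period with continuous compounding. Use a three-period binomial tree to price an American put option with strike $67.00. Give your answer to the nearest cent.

$1.69

Risk-neutral probability p = (e^0.03 − 0.85)/(1.1 − 0.85) = 0.1805/0.2500 = 0.7218
Terminal stock prices: S_uuu = 99.83, S_uud = 77.14, S_udd = 59.61, S_ddd = 46.06
Terminal payoffs (K − S): max(-32.83, 0) = 0, max(-10.14, 0) = 0, max(7.394, 0) = 7.394, max(20.94, 0) = 20.94
Node uu (S = 90.75): continuation = e^(−0.03)·[0.7218·0.0000 + 0.2782·0.0000] = 0.0000; exercise value = 0.0000 ≤ continuation, so V_uu = 0.0000
Node ud (S = 70.12): continuation = e^(−0.03)·[0.7218·0.0000 + 0.2782·7.3938] = 1.9960; exercise value = 0.0000 ≤ continuation, so V_ud = 1.9960
Node dd (S = 54.19): continuation = e^(−0.03)·[0.7218·7.3938 + 0.2782·20.9406] = 10.8324; exercise value = 12.8125 > continuation, so V_dd = 12.8125 (exercise)
Node u (S = 82.5): continuation = e^(−0.03)·[0.7218·0.0000 + 0.2782·1.9960] = 0.5388; exercise value = 0.0000 ≤ continuation, so V_u = 0.5388
Node d (S = 63.75): continuation = e^(−0.03)·[0.7218·1.9960 + 0.2782·12.8125] = 4.8570; exercise value = 3.2500 ≤ continuation, so V_d = 4.8570
Node 0 (S = 75): continuation = e^(−0.03)·[0.7218·0.5388 + 0.2782·4.8570] = 1.6887; exercise value = 0.0000 ≤ continuation, so V_0 = 1.6887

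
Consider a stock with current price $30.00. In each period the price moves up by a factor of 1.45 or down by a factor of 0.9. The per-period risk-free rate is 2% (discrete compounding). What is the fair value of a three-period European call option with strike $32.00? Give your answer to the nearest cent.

Risk-neutral probability p = (1 + 0.02 − 0.9)/(1.45 − 0.9) = 0.1200/0.5500 = 0.2182
Terminal stock prices: S_uuu = 91.46, S_uud = 56.77, S_udd = 35.23, S_ddd = 21.87
Terminal payoffs (S − K): max(59.46, 0) = 59.46, max(24.77, 0) = 24.77, max(3.235, 0) = 3.235, max(-10.13, 0) = 0
Node uu (S = 63.08): V_uu = 1/1.02·[0.2182·59.4587 + 0.7818·24.7675] = 31.7025
Node ud (S = 39.15): V_ud = 1/1.02·[0.2182·24.7675 + 0.7818·3.2350] = 7.7775
Node dd (S = 24.3): V_dd = 1/1.02·[0.2182·3.2350 + 0.7818·0.0000] = 0.6920
Node u (S = 43.5): V_u = 1/1.02·[0.2182·31.7025 + 0.7818·7.7775] = 12.7426
Node d (S = 27): V_d = 1/1.02·[0.2182·7.7775 + 0.7818·0.6920] = 2.1940
Node 0 (S = 30): V_0 = 1/1.02·[0.2182·12.7426 + 0.7818·2.1940] = 4.4074

$4.41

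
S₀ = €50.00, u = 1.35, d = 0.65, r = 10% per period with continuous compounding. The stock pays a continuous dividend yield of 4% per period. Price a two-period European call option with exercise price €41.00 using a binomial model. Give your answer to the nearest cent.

Per-period risk-free factor R = e^0.1 = 1.1052; dividend-adjusted growth = e^(0.1−0.04) = 1.0618.
Risk-neutral probability p = (1.0618 − 0.65)/(1.35 − 0.65) = 0.4118/0.7000 = 0.5883
Terminal stock prices: S_uu = 91.13, S_ud = 43.88, S_dd = 21.13
Terminal payoffs (S − K): max(50.13, 0) = 50.13, max(2.875, 0) = 2.875, max(-19.87, 0) = 0
Node u (S = 67.5): V_u = e^(−0.1)·[0.5883·50.1250 + 0.4117·2.8750] = 27.7550
Node d (S = 32.5): V_d = e^(−0.1)·[0.5883·2.8750 + 0.4117·0.0000] = 1.5305
Node 0 (S = 50): V_0 = e^(−0.1)·[0.5883·27.7550 + 0.4117·1.5305] = 15.3454

€15.35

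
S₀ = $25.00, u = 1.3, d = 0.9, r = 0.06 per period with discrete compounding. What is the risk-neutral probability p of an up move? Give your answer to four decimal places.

p = 0.4000

Risk-neutral probability p = (1 + 0.06 − 0.9)/(1.3 − 0.9) = 0.1600/0.4000 = 0.4000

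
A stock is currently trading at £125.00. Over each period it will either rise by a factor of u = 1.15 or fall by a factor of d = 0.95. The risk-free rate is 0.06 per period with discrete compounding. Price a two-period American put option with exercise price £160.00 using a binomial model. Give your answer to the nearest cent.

£35.00

Risk-neutral probability p = (1 + 0.06 − 0.95)/(1.15 − 0.95) = 0.1100/0.2000 = 0.5500
Terminal stock prices: S_uu = 165.3, S_ud = 136.6, S_dd = 112.8
Terminal payoffs (K − S): max(-5.312, 0) = 0, max(23.44, 0) = 23.44, max(47.19, 0) = 47.19
Node u (S = 143.8): continuation = 1/1.06·[0.5500·0.0000 + 0.4500·23.4375] = 9.9499; exercise value = 16.2500 > continuation, so V_u = 16.2500 (exercise)
Node d (S = 118.8): continuation = 1/1.06·[0.5500·23.4375 + 0.4500·47.1875] = 32.1934; exercise value = 41.2500 > continuation, so V_d = 41.2500 (exercise)
Node 0 (S = 125): continuation = 1/1.06·[0.5500·16.2500 + 0.4500·41.2500] = 25.9434; exercise value = 35.0000 > continuation, so V_0 = 35.0000 (exercise)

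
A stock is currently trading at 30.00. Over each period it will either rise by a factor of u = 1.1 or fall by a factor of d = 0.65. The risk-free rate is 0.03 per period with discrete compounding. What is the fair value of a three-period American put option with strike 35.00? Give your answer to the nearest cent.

5.18

Risk-neutral probability p = (1 + 0.03 − 0.65)/(1.1 − 0.65) = 0.3800/0.4500 = 0.8444
Terminal stock prices: S_uuu = 39.93, S_uud = 23.6, S_udd = 13.94, S_ddd = 8.239
Terminal payoffs (K − S): max(-4.93, 0) = 0, max(11.4, 0) = 11.4, max(21.06, 0) = 21.06, max(26.76, 0) = 26.76
Node uu (S = 36.3): continuation = 1/1.03·[0.8444·0.0000 + 0.1556·11.4050] = 1.7224; exercise value = 0.0000 ≤ continuation, so V_uu = 1.7224
Node ud (S = 21.45): continuation = 1/1.03·[0.8444·11.4050 + 0.1556·21.0575] = 12.5306; exercise value = 13.5500 > continuation, so V_ud = 13.5500 (exercise)
Node dd (S = 12.68): continuation = 1/1.03·[0.8444·21.0575 + 0.1556·26.7613] = 21.3056; exercise value = 22.3250 > continuation, so V_dd = 22.3250 (exercise)
Node u (S = 33): continuation = 1/1.03·[0.8444·1.7224 + 0.1556·13.5500] = 3.4585; exercise value = 2.0000 ≤ continuation, so V_u = 3.4585
Node d (S = 19.5): continuation = 1/1.03·[0.8444·13.5500 + 0.1556·22.3250] = 14.4806; exercise value = 15.5000 > continuation, so V_d = 15.5000 (exercise)
Node 0 (S = 30): continuation = 1/1.03·[0.8444·3.4585 + 0.1556·15.5000] = 5.1764; exercise value = 5.0000 ≤ continuation, so V_0 = 5.1764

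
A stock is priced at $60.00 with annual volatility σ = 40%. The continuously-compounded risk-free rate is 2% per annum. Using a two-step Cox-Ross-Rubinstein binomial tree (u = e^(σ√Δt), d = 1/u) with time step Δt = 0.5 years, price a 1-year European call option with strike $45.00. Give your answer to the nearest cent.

$19.16

CRR parameters: u = e^(σ√Δt) = e^(0.4·√0.5) = 1.3269, d = 1/u = 0.7536
Per-period rate: rΔt = 0.02·0.5 = 0.01, so R = e^0.01 = 1.0101
Risk-neutral probability p = (e^0.01 − 0.7536)/(1.3269 − 0.7536) = 0.2564/0.5733 = 0.4473
Terminal stock prices: S_uu = 105.6, S_ud = 60, S_dd = 34.08
Terminal payoffs (S − K): max(60.64, 0) = 60.64, max(15, 0) = 15, max(-10.92, 0) = 0
Node u (S = 79.61): V_u = e^(−0.01)·[0.4473·60.6392 + 0.5527·15.0000] = 35.0615
Node d (S = 45.22): V_d = e^(−0.01)·[0.4473·15.0000 + 0.5527·0.0000] = 6.6426
Node 0 (S = 60): V_0 = e^(−0.01)·[0.4473·35.0615 + 0.5527·6.6426] = 19.1615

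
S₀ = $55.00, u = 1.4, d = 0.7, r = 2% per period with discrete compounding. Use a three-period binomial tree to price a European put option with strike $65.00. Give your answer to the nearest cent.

$17.34

Risk-neutral probability p = (1 + 0.02 − 0.7)/(1.4 − 0.7) = 0.3200/0.7000 = 0.4571
Terminal stock prices: S_uuu = 150.9, S_uud = 75.46, S_udd = 37.73, S_ddd = 18.86
Terminal payoffs (K − S): max(-85.92, 0) = 0, max(-10.46, 0) = 0, max(27.27, 0) = 27.27, max(46.14, 0) = 46.14
Node uu (S = 107.8): V_uu = 1/1.02·[0.4571·0.0000 + 0.5429·0.0000] = 0.0000
Node ud (S = 53.9): V_ud = 1/1.02·[0.4571·0.0000 + 0.5429·27.2700] = 14.5134
Node dd (S = 26.95): V_dd = 1/1.02·[0.4571·27.2700 + 0.5429·46.1350] = 36.7755
Node u (S = 77): V_u = 1/1.02·[0.4571·0.0000 + 0.5429·14.5134] = 7.7242
Node d (S = 38.5): V_d = 1/1.02·[0.4571·14.5134 + 0.5429·36.7755] = 26.0770
Node 0 (S = 55): V_0 = 1/1.02·[0.4571·7.7242 + 0.5429·26.0770] = 17.3404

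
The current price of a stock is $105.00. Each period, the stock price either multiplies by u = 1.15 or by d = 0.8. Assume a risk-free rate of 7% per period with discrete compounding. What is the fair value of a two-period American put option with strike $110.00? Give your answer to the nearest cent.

$7.62

Risk-neutral probability p = (1 + 0.07 − 0.8)/(1.15 − 0.8) = 0.2700/0.3500 = 0.7714
Terminal stock prices: S_uu = 138.9, S_ud = 96.6, S_dd = 67.2
Terminal payoffs (K − S): max(-28.86, 0) = 0, max(13.4, 0) = 13.4, max(42.8, 0) = 42.8
Node u (S = 120.7): continuation = 1/1.07·[0.7714·0.0000 + 0.2286·13.4000] = 2.8625; exercise value = 0.0000 ≤ continuation, so V_u = 2.8625
Node d (S = 84): continuation = 1/1.07·[0.7714·13.4000 + 0.2286·42.8000] = 18.8037; exercise value = 26.0000 > continuation, so V_d = 26.0000 (exercise)
Node 0 (S = 105): continuation = 1/1.07·[0.7714·2.8625 + 0.2286·26.0000] = 7.6178; exercise value = 5.0000 ≤ continuation, so V_0 = 7.6178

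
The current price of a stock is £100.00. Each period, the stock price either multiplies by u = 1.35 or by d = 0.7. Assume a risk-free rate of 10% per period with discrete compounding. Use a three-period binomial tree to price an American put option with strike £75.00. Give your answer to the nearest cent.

Risk-neutral probability p = (1 + 0.1 − 0.7)/(1.35 − 0.7) = 0.4000/0.6500 = 0.6154
Terminal stock prices: S_uuu = 246, S_uud = 127.6, S_udd = 66.15, S_ddd = 34.3
Terminal payoffs (K − S): max(-171, 0) = 0, max(-52.58, 0) = 0, max(8.85, 0) = 8.85, max(40.7, 0) = 40.7
Node uu (S = 182.3): continuation = 1/1.1·[0.6154·0.0000 + 0.3846·0.0000] = 0.0000; exercise value = 0.0000 ≤ continuation, so V_uu = 0.0000
Node ud (S = 94.5): continuation = 1/1.1·[0.6154·0.0000 + 0.3846·8.8500] = 3.0944; exercise value = 0.0000 ≤ continuation, so V_ud = 3.0944
Node dd (S = 49): continuation = 1/1.1·[0.6154·8.8500 + 0.3846·40.7000] = 19.1818; exercise value = 26.0000 > continuation, so V_dd = 26.0000 (exercise)
Node u (S = 135): continuation = 1/1.1·[0.6154·0.0000 + 0.3846·3.0944] = 1.0820; exercise value = 0.0000 ≤ continuation, so V_u = 1.0820
Node d (S = 70): continuation = 1/1.1·[0.6154·3.0944 + 0.3846·26.0000] = 10.8220; exercise value = 5.0000 ≤ continuation, so V_d = 10.8220
Node 0 (S = 100): continuation = 1/1.1·[0.6154·1.0820 + 0.3846·10.8220] = 4.3892; exercise value = 0.0000 ≤ continuation, so V_0 = 4.3892

£4.39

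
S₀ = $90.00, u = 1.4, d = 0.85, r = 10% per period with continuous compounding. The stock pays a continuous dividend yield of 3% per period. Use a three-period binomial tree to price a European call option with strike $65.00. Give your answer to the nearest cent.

$35.62

Per-period risk-free factor R = e^0.1 = 1.1052; dividend-adjusted growth = e^(0.1−0.03) = 1.0725.
Risk-neutral probability p = (1.0725 − 0.85)/(1.4 − 0.85) = 0.2225/0.5500 = 0.4046
Terminal stock prices: S_uuu = 247, S_uud = 149.9, S_udd = 91.03, S_ddd = 55.27
Terminal payoffs (S − K): max(182, 0) = 182, max(84.94, 0) = 84.94, max(26.03, 0) = 26.03, max(-9.729, 0) = 0
Node uu (S = 176.4): V_uu = e^(−0.1)·[0.4046·181.9600 + 0.5954·84.9400] = 112.3722
Node ud (S = 107.1): V_ud = e^(−0.1)·[0.4046·84.9400 + 0.5954·26.0350] = 45.1203
Node dd (S = 65.02): V_dd = e^(−0.1)·[0.4046·26.0350 + 0.5954·0.0000] = 9.5304
Node u (S = 126): V_u = e^(−0.1)·[0.4046·112.3722 + 0.5954·45.1203] = 65.4448
Node d (S = 76.5): V_d = e^(−0.1)·[0.4046·45.1203 + 0.5954·9.5304] = 21.6515
Node 0 (S = 90): V_0 = e^(−0.1)·[0.4046·65.4448 + 0.5954·21.6515] = 35.6222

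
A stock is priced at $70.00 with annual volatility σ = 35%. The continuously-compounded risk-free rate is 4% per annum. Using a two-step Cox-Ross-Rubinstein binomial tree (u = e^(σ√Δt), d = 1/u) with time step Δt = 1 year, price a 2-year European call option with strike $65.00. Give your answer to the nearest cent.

CRR parameters: u = e^(σ√Δt) = e^(0.35·√1) = 1.4191, d = 1/u = 0.7047
Per-period rate: rΔt = 0.04·1 = 0.04, so R = e^0.04 = 1.0408
Risk-neutral probability p = (e^0.04 − 0.7047)/(1.4191 − 0.7047) = 0.3361/0.7144 = 0.4705
Terminal stock prices: S_uu = 141, S_ud = 70, S_dd = 34.76
Terminal payoffs (S − K): max(75.96, 0) = 75.96, max(5, 0) = 5, max(-30.24, 0) = 0
Node u (S = 99.33): V_u = e^(−0.04)·[0.4705·75.9627 + 0.5295·5.0000] = 36.8834
Node d (S = 49.33): V_d = e^(−0.04)·[0.4705·5.0000 + 0.5295·0.0000] = 2.2603
Node 0 (S = 70): V_0 = e^(−0.04)·[0.4705·36.8834 + 0.5295·2.2603] = 17.8234

$17.82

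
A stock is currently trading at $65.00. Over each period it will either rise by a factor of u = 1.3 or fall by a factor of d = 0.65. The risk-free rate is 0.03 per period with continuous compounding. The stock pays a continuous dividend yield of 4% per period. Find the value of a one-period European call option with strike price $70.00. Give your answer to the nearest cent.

Per-period risk-free factor R = e^0.03 = 1.0305; dividend-adjusted growth = e^(0.03−0.04) = 0.9900.
Risk-neutral probability p = (0.9900 − 0.65)/(1.3 − 0.65) = 0.3400/0.6500 = 0.5232
Terminal stock prices: S_u = 84.5, S_d = 42.25
Terminal payoffs (S − K): max(14.5, 0) = 14.5, max(-27.75, 0) = 0
Node 0 (S = 65): V_0 = e^(−0.03)·[0.5232·14.5000 + 0.4768·0.0000] = 7.3615

$7.36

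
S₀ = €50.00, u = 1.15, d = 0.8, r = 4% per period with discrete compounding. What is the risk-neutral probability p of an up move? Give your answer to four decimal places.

Risk-neutral probability p = (1 + 0.04 − 0.8)/(1.15 − 0.8) = 0.2400/0.3500 = 0.6857

p = 0.6857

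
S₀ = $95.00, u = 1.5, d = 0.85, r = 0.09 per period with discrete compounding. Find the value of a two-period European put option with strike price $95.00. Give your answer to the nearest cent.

Risk-neutral probability p = (1 + 0.09 − 0.85)/(1.5 − 0.85) = 0.2400/0.6500 = 0.3692
Terminal stock prices: S_uu = 213.8, S_ud = 121.1, S_dd = 68.64
Terminal payoffs (K − S): max(-118.8, 0) = 0, max(-26.12, 0) = 0, max(26.36, 0) = 26.36
Node u (S = 142.5): V_u = 1/1.09·[0.3692·0.0000 + 0.6308·0.0000] = 0.0000
Node d (S = 80.75): V_d = 1/1.09·[0.3692·0.0000 + 0.6308·26.3625] = 15.2556
Node 0 (S = 95): V_0 = 1/1.09·[0.3692·0.0000 + 0.6308·15.2556] = 8.8282

$8.83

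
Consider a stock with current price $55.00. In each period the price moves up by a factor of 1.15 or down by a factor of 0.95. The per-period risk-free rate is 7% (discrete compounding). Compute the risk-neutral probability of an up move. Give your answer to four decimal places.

Risk-neutral probability p = (1 + 0.07 − 0.95)/(1.15 − 0.95) = 0.1200/0.2000 = 0.6000

p = 0.6000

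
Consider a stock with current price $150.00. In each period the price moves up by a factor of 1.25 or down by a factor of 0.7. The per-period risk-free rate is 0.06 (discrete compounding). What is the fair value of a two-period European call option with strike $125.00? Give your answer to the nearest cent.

Risk-neutral probability p = (1 + 0.06 − 0.7)/(1.25 − 0.7) = 0.3600/0.5500 = 0.6545
Terminal stock prices: S_uu = 234.4, S_ud = 131.2, S_dd = 73.5
Terminal payoffs (S − K): max(109.4, 0) = 109.4, max(6.25, 0) = 6.25, max(-51.5, 0) = 0
Node u (S = 187.5): V_u = 1/1.06·[0.6545·109.3750 + 0.3455·6.2500] = 69.5755
Node d (S = 105): V_d = 1/1.06·[0.6545·6.2500 + 0.3455·0.0000] = 3.8593
Node 0 (S = 150): V_0 = 1/1.06·[0.6545·69.5755 + 0.3455·3.8593] = 44.2203

$44.22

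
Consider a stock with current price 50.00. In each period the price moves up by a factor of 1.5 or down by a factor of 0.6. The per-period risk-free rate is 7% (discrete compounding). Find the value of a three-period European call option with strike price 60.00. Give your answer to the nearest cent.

15.04

Risk-neutral probability p = (1 + 0.07 − 0.6)/(1.5 − 0.6) = 0.4700/0.9000 = 0.5222
Terminal stock prices: S_uuu = 168.8, S_uud = 67.5, S_udd = 27, S_ddd = 10.8
Terminal payoffs (S − K): max(108.8, 0) = 108.8, max(7.5, 0) = 7.5, max(-33, 0) = 0, max(-49.2, 0) = 0
Node uu (S = 112.5): V_uu = 1/1.07·[0.5222·108.7500 + 0.4778·7.5000] = 56.4252
Node ud (S = 45): V_ud = 1/1.07·[0.5222·7.5000 + 0.4778·0.0000] = 3.6604
Node dd (S = 18): V_dd = 1/1.07·[0.5222·0.0000 + 0.4778·0.0000] = 0.0000
Node u (S = 75): V_u = 1/1.07·[0.5222·56.4252 + 0.4778·3.6604] = 29.1733
Node d (S = 30): V_d = 1/1.07·[0.5222·3.6604 + 0.4778·0.0000] = 1.7865
Node 0 (S = 50): V_0 = 1/1.07·[0.5222·29.1733 + 0.4778·1.7865] = 15.0360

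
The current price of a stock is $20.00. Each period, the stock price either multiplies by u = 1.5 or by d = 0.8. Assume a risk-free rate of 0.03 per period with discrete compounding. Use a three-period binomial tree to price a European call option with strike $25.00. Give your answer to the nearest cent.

$3.57

Risk-neutral probability p = (1 + 0.03 − 0.8)/(1.5 − 0.8) = 0.2300/0.7000 = 0.3286
Terminal stock prices: S_uuu = 67.5, S_uud = 36, S_udd = 19.2, S_ddd = 10.24
Terminal payoffs (S − K): max(42.5, 0) = 42.5, max(11, 0) = 11, max(-5.8, 0) = 0, max(-14.76, 0) = 0
Node uu (S = 45): V_uu = 1/1.03·[0.3286·42.5000 + 0.6714·11.0000] = 20.7282
Node ud (S = 24): V_ud = 1/1.03·[0.3286·11.0000 + 0.6714·0.0000] = 3.5090
Node dd (S = 12.8): V_dd = 1/1.03·[0.3286·0.0000 + 0.6714·0.0000] = 0.0000
Node u (S = 30): V_u = 1/1.03·[0.3286·20.7282 + 0.6714·3.5090] = 8.8997
Node d (S = 16): V_d = 1/1.03·[0.3286·3.5090 + 0.6714·0.0000] = 1.1194
Node 0 (S = 20): V_0 = 1/1.03·[0.3286·8.8997 + 0.6714·1.1194] = 3.5687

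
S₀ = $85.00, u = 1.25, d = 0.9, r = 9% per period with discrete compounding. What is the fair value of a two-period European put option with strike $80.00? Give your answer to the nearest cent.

$1.96

Risk-neutral probability p = (1 + 0.09 − 0.9)/(1.25 − 0.9) = 0.1900/0.3500 = 0.5429
Terminal stock prices: S_uu = 132.8, S_ud = 95.62, S_dd = 68.85
Terminal payoffs (K − S): max(-52.81, 0) = 0, max(-15.62, 0) = 0, max(11.15, 0) = 11.15
Node u (S = 106.2): V_u = 1/1.09·[0.5429·0.0000 + 0.4571·0.0000] = 0.0000
Node d (S = 76.5): V_d = 1/1.09·[0.5429·0.0000 + 0.4571·11.1500] = 4.6763
Node 0 (S = 85): V_0 = 1/1.09·[0.5429·0.0000 + 0.4571·4.6763] = 1.9612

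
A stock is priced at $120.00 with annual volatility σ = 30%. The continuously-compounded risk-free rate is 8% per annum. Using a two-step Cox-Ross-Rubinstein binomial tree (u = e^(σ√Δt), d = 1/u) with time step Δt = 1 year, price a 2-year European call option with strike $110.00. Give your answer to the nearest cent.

$33.47

CRR parameters: u = e^(σ√Δt) = e^(0.3·√1) = 1.3499, d = 1/u = 0.7408
Per-period rate: rΔt = 0.08·1 = 0.08, so R = e^0.08 = 1.0833
Risk-neutral probability p = (e^0.08 − 0.7408)/(1.3499 − 0.7408) = 0.3425/0.6090 = 0.5623
Terminal stock prices: S_uu = 218.7, S_ud = 120, S_dd = 65.86
Terminal payoffs (S − K): max(108.7, 0) = 108.7, max(10, 0) = 10, max(-44.14, 0) = 0
Node u (S = 162): V_u = e^(−0.08)·[0.5623·108.6543 + 0.4377·10.0000] = 60.4403
Node d (S = 88.9): V_d = e^(−0.08)·[0.5623·10.0000 + 0.4377·0.0000] = 5.1908
Node 0 (S = 120): V_0 = e^(−0.08)·[0.5623·60.4403 + 0.4377·5.1908] = 33.4704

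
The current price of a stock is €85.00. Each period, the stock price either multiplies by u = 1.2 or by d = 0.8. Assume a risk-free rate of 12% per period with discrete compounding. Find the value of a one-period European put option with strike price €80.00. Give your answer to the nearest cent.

€2.14

Risk-neutral probability p = (1 + 0.12 − 0.8)/(1.2 − 0.8) = 0.3200/0.4000 = 0.8000
Terminal stock prices: S_u = 102, S_d = 68
Terminal payoffs (K − S): max(-22, 0) = 0, max(12, 0) = 12
Node 0 (S = 85): V_0 = 1/1.12·[0.8000·0.0000 + 0.2000·12.0000] = 2.1429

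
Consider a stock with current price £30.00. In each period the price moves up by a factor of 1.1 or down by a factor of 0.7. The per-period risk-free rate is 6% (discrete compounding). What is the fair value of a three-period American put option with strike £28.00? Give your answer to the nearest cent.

Risk-neutral probability p = (1 + 0.06 − 0.7)/(1.1 − 0.7) = 0.3600/0.4000 = 0.9000
Terminal stock prices: S_uuu = 39.93, S_uud = 25.41, S_udd = 16.17, S_ddd = 10.29
Terminal payoffs (K − S): max(-11.93, 0) = 0, max(2.59, 0) = 2.59, max(11.83, 0) = 11.83, max(17.71, 0) = 17.71
Node uu (S = 36.3): continuation = 1/1.06·[0.9000·0.0000 + 0.1000·2.5900] = 0.2443; exercise value = 0.0000 ≤ continuation, so V_uu = 0.2443
Node ud (S = 23.1): continuation = 1/1.06·[0.9000·2.5900 + 0.1000·11.8300] = 3.3151; exercise value = 4.9000 > continuation, so V_ud = 4.9000 (exercise)
Node dd (S = 14.7): continuation = 1/1.06·[0.9000·11.8300 + 0.1000·17.7100] = 11.7151; exercise value = 13.3000 > continuation, so V_dd = 13.3000 (exercise)
Node u (S = 33): continuation = 1/1.06·[0.9000·0.2443 + 0.1000·4.9000] = 0.6697; exercise value = 0.0000 ≤ continuation, so V_u = 0.6697
Node d (S = 21): continuation = 1/1.06·[0.9000·4.9000 + 0.1000·13.3000] = 5.4151; exercise value = 7.0000 > continuation, so V_d = 7.0000 (exercise)
Node 0 (S = 30): continuation = 1/1.06·[0.9000·0.6697 + 0.1000·7.0000] = 1.2290; exercise value = 0.0000 ≤ continuation, so V_0 = 1.2290

£1.23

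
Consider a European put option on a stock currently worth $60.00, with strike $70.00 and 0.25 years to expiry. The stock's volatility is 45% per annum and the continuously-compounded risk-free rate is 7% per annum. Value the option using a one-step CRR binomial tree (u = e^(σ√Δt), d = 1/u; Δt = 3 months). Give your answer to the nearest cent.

$11.22

CRR parameters: u = e^(σ√Δt) = e^(0.45·√0.25) = 1.2523, d = 1/u = 0.7985
Per-period rate: rΔt = 0.07·0.25 = 0.0175, so R = e^0.0175 = 1.0177
Risk-neutral probability p = (e^0.0175 − 0.7985)/(1.2523 − 0.7985) = 0.2191/0.4538 = 0.4829
Terminal stock prices: S_u = 75.14, S_d = 47.91
Terminal payoffs (K − S): max(-5.139, 0) = 0, max(22.09, 0) = 22.09
Node 0 (S = 60): V_0 = e^(−0.0175)·[0.4829·0.0000 + 0.5171·22.0890] = 11.2243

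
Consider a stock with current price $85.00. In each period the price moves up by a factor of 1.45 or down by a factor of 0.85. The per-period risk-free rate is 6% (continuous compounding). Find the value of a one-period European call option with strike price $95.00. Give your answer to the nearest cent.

Risk-neutral probability p = (e^0.06 − 0.85)/(1.45 − 0.85) = 0.2118/0.6000 = 0.3531
Terminal stock prices: S_u = 123.2, S_d = 72.25
Terminal payoffs (S − K): max(28.25, 0) = 28.25, max(-22.75, 0) = 0
Node 0 (S = 85): V_0 = e^(−0.06)·[0.3531·28.2500 + 0.6469·0.0000] = 9.3931

$9.39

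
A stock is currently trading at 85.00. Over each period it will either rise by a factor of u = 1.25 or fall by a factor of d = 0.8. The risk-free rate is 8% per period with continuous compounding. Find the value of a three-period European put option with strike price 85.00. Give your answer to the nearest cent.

Risk-neutral probability p = (e^0.08 − 0.8)/(1.25 − 0.8) = 0.2833/0.4500 = 0.6295
Terminal stock prices: S_uuu = 166, S_uud = 106.2, S_udd = 68, S_ddd = 43.52
Terminal payoffs (K − S): max(-81.02, 0) = 0, max(-21.25, 0) = 0, max(17, 0) = 17, max(41.48, 0) = 41.48
Node uu (S = 132.8): V_uu = e^(−0.08)·[0.6295·0.0000 + 0.3705·0.0000] = 0.0000
Node ud (S = 85): V_ud = e^(−0.08)·[0.6295·0.0000 + 0.3705·17.0000] = 5.8138
Node dd (S = 54.4): V_dd = e^(−0.08)·[0.6295·17.0000 + 0.3705·41.4800] = 24.0649
Node u (S = 106.2): V_u = e^(−0.08)·[0.6295·0.0000 + 0.3705·5.8138] = 1.9883
Node d (S = 68): V_d = e^(−0.08)·[0.6295·5.8138 + 0.3705·24.0649] = 11.6085
Node 0 (S = 85): V_0 = e^(−0.08)·[0.6295·1.9883 + 0.3705·11.6085] = 5.1254

5.13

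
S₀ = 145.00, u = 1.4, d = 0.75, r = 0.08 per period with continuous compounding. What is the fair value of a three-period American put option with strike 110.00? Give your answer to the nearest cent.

Risk-neutral probability p = (e^0.08 − 0.75)/(1.4 − 0.75) = 0.3333/0.6500 = 0.5127
Terminal stock prices: S_uuu = 397.9, S_uud = 213.1, S_udd = 114.2, S_ddd = 61.17
Terminal payoffs (K − S): max(-287.9, 0) = 0, max(-103.1, 0) = 0, max(-4.188, 0) = 0, max(48.83, 0) = 48.83
Node uu (S = 284.2): continuation = e^(−0.08)·[0.5127·0.0000 + 0.4873·0.0000] = 0.0000; exercise value = 0.0000 ≤ continuation, so V_uu = 0.0000
Node ud (S = 152.2): continuation = e^(−0.08)·[0.5127·0.0000 + 0.4873·0.0000] = 0.0000; exercise value = 0.0000 ≤ continuation, so V_ud = 0.0000
Node dd (S = 81.56): continuation = e^(−0.08)·[0.5127·0.0000 + 0.4873·48.8281] = 21.9624; exercise value = 28.4375 > continuation, so V_dd = 28.4375 (exercise)
Node u (S = 203): continuation = e^(−0.08)·[0.5127·0.0000 + 0.4873·0.0000] = 0.0000; exercise value = 0.0000 ≤ continuation, so V_u = 0.0000
Node d (S = 108.8): continuation = e^(−0.08)·[0.5127·0.0000 + 0.4873·28.4375] = 12.7909; exercise value = 1.2500 ≤ continuation, so V_d = 12.7909
Node 0 (S = 145): continuation = e^(−0.08)·[0.5127·0.0000 + 0.4873·12.7909] = 5.7532; exercise value = 0.0000 ≤ continuation, so V_0 = 5.7532

5.75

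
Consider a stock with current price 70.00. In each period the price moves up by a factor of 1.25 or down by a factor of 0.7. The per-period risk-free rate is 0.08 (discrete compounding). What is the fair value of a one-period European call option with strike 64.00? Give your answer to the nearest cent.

15.03

Risk-neutral probability p = (1 + 0.08 − 0.7)/(1.25 − 0.7) = 0.3800/0.5500 = 0.6909
Terminal stock prices: S_u = 87.5, S_d = 49
Terminal payoffs (S − K): max(23.5, 0) = 23.5, max(-15, 0) = 0
Node 0 (S = 70): V_0 = 1/1.08·[0.6909·23.5000 + 0.3091·0.0000] = 15.0337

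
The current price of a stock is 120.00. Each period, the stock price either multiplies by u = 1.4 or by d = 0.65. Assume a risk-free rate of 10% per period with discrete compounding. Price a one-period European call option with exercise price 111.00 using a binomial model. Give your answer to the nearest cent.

Risk-neutral probability p = (1 + 0.1 − 0.65)/(1.4 − 0.65) = 0.4500/0.7500 = 0.6000
Terminal stock prices: S_u = 168, S_d = 78
Terminal payoffs (S − K): max(57, 0) = 57, max(-33, 0) = 0
Node 0 (S = 120): V_0 = 1/1.1·[0.6000·57.0000 + 0.4000·0.0000] = 31.0909

31.09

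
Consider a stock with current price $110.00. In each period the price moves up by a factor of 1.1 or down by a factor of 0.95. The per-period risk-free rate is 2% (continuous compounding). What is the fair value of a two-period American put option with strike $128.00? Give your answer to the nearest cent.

$18.00

Risk-neutral probability p = (e^0.02 − 0.95)/(1.1 − 0.95) = 0.0702/0.1500 = 0.4680
Terminal stock prices: S_uu = 133.1, S_ud = 115, S_dd = 99.27
Terminal payoffs (K − S): max(-5.1, 0) = 0, max(13.05, 0) = 13.05, max(28.73, 0) = 28.73
Node u (S = 121): continuation = e^(−0.02)·[0.4680·0.0000 + 0.5320·13.0500] = 6.8050; exercise value = 7.0000 > continuation, so V_u = 7.0000 (exercise)
Node d (S = 104.5): continuation = e^(−0.02)·[0.4680·13.0500 + 0.5320·28.7250] = 20.9654; exercise value = 23.5000 > continuation, so V_d = 23.5000 (exercise)
Node 0 (S = 110): continuation = e^(−0.02)·[0.4680·7.0000 + 0.5320·23.5000] = 15.4654; exercise value = 18.0000 > continuation, so V_0 = 18.0000 (exercise)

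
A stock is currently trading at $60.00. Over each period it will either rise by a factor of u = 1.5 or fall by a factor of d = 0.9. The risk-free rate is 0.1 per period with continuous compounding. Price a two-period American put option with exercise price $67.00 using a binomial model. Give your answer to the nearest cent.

Risk-neutral probability p = (e^0.1 − 0.9)/(1.5 − 0.9) = 0.2052/0.6000 = 0.3420
Terminal stock prices: S_uu = 135, S_ud = 81, S_dd = 48.6
Terminal payoffs (K − S): max(-68, 0) = 0, max(-14, 0) = 0, max(18.4, 0) = 18.4
Node u (S = 90): continuation = e^(−0.1)·[0.3420·0.0000 + 0.6580·0.0000] = 0.0000; exercise value = 0.0000 ≤ continuation, so V_u = 0.0000
Node d (S = 54): continuation = e^(−0.1)·[0.3420·0.0000 + 0.6580·18.4000] = 10.9559; exercise value = 13.0000 > continuation, so V_d = 13.0000 (exercise)
Node 0 (S = 60): continuation = e^(−0.1)·[0.3420·0.0000 + 0.6580·13.0000] = 7.7405; exercise value = 7.0000 ≤ continuation, so V_0 = 7.7405

$7.74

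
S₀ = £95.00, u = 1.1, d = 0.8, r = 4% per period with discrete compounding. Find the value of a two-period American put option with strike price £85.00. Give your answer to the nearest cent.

£1.94

Risk-neutral probability p = (1 + 0.04 − 0.8)/(1.1 − 0.8) = 0.2400/0.3000 = 0.8000
Terminal stock prices: S_uu = 115, S_ud = 83.6, S_dd = 60.8
Terminal payoffs (K − S): max(-29.95, 0) = 0, max(1.4, 0) = 1.4, max(24.2, 0) = 24.2
Node u (S = 104.5): continuation = 1/1.04·[0.8000·0.0000 + 0.2000·1.4000] = 0.2692; exercise value = 0.0000 ≤ continuation, so V_u = 0.2692
Node d (S = 76): continuation = 1/1.04·[0.8000·1.4000 + 0.2000·24.2000] = 5.7308; exercise value = 9.0000 > continuation, so V_d = 9.0000 (exercise)
Node 0 (S = 95): continuation = 1/1.04·[0.8000·0.2692 + 0.2000·9.0000] = 1.9379; exercise value = 0.0000 ≤ continuation, so V_0 = 1.9379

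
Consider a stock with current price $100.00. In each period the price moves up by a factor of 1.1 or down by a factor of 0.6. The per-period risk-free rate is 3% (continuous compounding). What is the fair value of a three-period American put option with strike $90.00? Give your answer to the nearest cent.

Risk-neutral probability p = (e^0.03 − 0.6)/(1.1 − 0.6) = 0.4305/0.5000 = 0.8609
Terminal stock prices: S_uuu = 133.1, S_uud = 72.6, S_udd = 39.6, S_ddd = 21.6
Terminal payoffs (K − S): max(-43.1, 0) = 0, max(17.4, 0) = 17.4, max(50.4, 0) = 50.4, max(68.4, 0) = 68.4
Node uu (S = 121): continuation = e^(−0.03)·[0.8609·0.0000 + 0.1391·17.4000] = 2.3487; exercise value = 0.0000 ≤ continuation, so V_uu = 2.3487
Node ud (S = 66): continuation = e^(−0.03)·[0.8609·17.4000 + 0.1391·50.4000] = 21.3401; exercise value = 24.0000 > continuation, so V_ud = 24.0000 (exercise)
Node dd (S = 36): continuation = e^(−0.03)·[0.8609·50.4000 + 0.1391·68.4000] = 51.3401; exercise value = 54.0000 > continuation, so V_dd = 54.0000 (exercise)
Node u (S = 110): continuation = e^(−0.03)·[0.8609·2.3487 + 0.1391·24.0000] = 5.2017; exercise value = 0.0000 ≤ continuation, so V_u = 5.2017
Node d (S = 60): continuation = e^(−0.03)·[0.8609·24.0000 + 0.1391·54.0000] = 27.3401; exercise value = 30.0000 > continuation, so V_d = 30.0000 (exercise)
Node 0 (S = 100): continuation = e^(−0.03)·[0.8609·5.2017 + 0.1391·30.0000] = 8.3953; exercise value = 0.0000 ≤ continuation, so V_0 = 8.3953

$8.40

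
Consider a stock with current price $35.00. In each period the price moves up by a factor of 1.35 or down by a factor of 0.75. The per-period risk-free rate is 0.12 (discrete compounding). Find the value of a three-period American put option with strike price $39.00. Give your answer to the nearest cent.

Risk-neutral probability p = (1 + 0.12 − 0.75)/(1.35 − 0.75) = 0.3700/0.6000 = 0.6167
Terminal stock prices: S_uuu = 86.11, S_uud = 47.84, S_udd = 26.58, S_ddd = 14.77
Terminal payoffs (K − S): max(-47.11, 0) = 0, max(-8.841, 0) = 0, max(12.42, 0) = 12.42, max(24.23, 0) = 24.23
Node uu (S = 63.79): continuation = 1/1.12·[0.6167·0.0000 + 0.3833·0.0000] = 0.0000; exercise value = 0.0000 ≤ continuation, so V_uu = 0.0000
Node ud (S = 35.44): continuation = 1/1.12·[0.6167·0.0000 + 0.3833·12.4219] = 4.2515; exercise value = 3.5625 ≤ continuation, so V_ud = 4.2515
Node dd (S = 19.69): continuation = 1/1.12·[0.6167·12.4219 + 0.3833·24.2344] = 15.1339; exercise value = 19.3125 > continuation, so V_dd = 19.3125 (exercise)
Node u (S = 47.25): continuation = 1/1.12·[0.6167·0.0000 + 0.3833·4.2515] = 1.4551; exercise value = 0.0000 ≤ continuation, so V_u = 1.4551
Node d (S = 26.25): continuation = 1/1.12·[0.6167·4.2515 + 0.3833·19.3125] = 8.9508; exercise value = 12.7500 > continuation, so V_d = 12.7500 (exercise)
Node 0 (S = 35): continuation = 1/1.12·[0.6167·1.4551 + 0.3833·12.7500] = 5.1650; exercise value = 4.0000 ≤ continuation, so V_0 = 5.1650

$5.17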